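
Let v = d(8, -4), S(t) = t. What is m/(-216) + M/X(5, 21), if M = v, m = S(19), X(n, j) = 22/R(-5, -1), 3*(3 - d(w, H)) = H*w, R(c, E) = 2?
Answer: 2743/2376 ≈ 1.1545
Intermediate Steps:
d(w, H) = 3 - H*w/3
X(n, j) = 11 (X(n, j) = 22/2 = 22*(1/2) = 11)
m = 19
v = 41/3 (v = 3 - 1/3*(-4)*8 = 3 + 32/3 = 41/3 ≈ 13.667)
M = 41/3 ≈ 13.667
m/(-216) + M/X(5, 21) = 19/(-216) + (41/3)/11 = 19*(-1/216) + (41/3)*(1/11) = -19/216 + 41/33 = 2743/2376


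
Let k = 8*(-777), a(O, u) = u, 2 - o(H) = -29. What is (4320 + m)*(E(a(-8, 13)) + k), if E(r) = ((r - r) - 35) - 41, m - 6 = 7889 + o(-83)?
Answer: -77051832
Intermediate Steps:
o(H) = 31 (o(H) = 2 - 1*(-29) = 2 + 29 = 31)
m = 7926 (m = 6 + (7889 + 31) = 6 + 7920 = 7926)
E(r) = -76 (E(r) = (0 - 35) - 41 = -35 - 41 = -76)
k = -6216
(4320 + m)*(E(a(-8, 13)) + k) = (4320 + 7926)*(-76 - 6216) = 12246*(-6292) = -77051832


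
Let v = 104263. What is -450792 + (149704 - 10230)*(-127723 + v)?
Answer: -3272510832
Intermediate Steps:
-450792 + (149704 - 10230)*(-127723 + v) = -450792 + (149704 - 10230)*(-127723 + 104263) = -450792 + 139474*(-23460) = -450792 - 3272060040 = -3272510832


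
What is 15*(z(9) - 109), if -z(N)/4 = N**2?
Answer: -6495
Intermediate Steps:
z(N) = -4*N**2
15*(z(9) - 109) = 15*(-4*9**2 - 109) = 15*(-4*81 - 109) = 15*(-324 - 109) = 15*(-433) = -6495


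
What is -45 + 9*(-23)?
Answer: -252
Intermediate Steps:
-45 + 9*(-23) = -45 - 207 = -252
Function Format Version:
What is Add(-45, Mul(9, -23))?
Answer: -252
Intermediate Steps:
Add(-45, Mul(9, -23)) = Add(-45, -207) = -252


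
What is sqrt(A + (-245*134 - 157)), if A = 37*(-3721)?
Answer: 2*I*sqrt(42666) ≈ 413.12*I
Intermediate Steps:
A = -137677
sqrt(A + (-245*134 - 157)) = sqrt(-137677 + (-245*134 - 157)) = sqrt(-137677 + (-32830 - 157)) = sqrt(-137677 - 32987) = sqrt(-170664) = 2*I*sqrt(42666)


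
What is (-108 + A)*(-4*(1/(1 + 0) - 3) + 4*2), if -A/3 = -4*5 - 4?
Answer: -576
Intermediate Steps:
A = 72 (A = -3*(-4*5 - 4) = -3*(-20 - 4) = -3*(-24) = 72)
(-108 + A)*(-4*(1/(1 + 0) - 3) + 4*2) = (-108 + 72)*(-4*(1/(1 + 0) - 3) + 4*2) = -36*(-4*(1/1 - 3) + 8) = -36*(-4*(1 - 3) + 8) = -36*(-4*(-2) + 8) = -36*(8 + 8) = -36*16 = -576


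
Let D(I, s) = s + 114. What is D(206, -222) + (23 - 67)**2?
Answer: 1828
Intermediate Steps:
D(I, s) = 114 + s
D(206, -222) + (23 - 67)**2 = (114 - 222) + (23 - 67)**2 = -108 + (-44)**2 = -108 + 1936 = 1828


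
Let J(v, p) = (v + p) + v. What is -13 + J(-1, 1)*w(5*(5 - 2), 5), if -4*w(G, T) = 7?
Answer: -45/4 ≈ -11.250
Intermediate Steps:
J(v, p) = p + 2*v (J(v, p) = (p + v) + v = p + 2*v)
w(G, T) = -7/4 (w(G, T) = -¼*7 = -7/4)
-13 + J(-1, 1)*w(5*(5 - 2), 5) = -13 + (1 + 2*(-1))*(-7/4) = -13 + (1 - 2)*(-7/4) = -13 - 1*(-7/4) = -13 + 7/4 = -45/4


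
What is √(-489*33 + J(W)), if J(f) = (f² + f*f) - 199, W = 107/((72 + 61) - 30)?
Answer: I*√173285726/103 ≈ 127.8*I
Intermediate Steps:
W = 107/103 (W = 107/(133 - 30) = 107/103 ≈ 1.0388)
J(f) = -199 + 2*f² (J(f) = (f² + f²) - 199 = 2*f² - 199 = -199 + 2*f²)
√(-489*33 + J(W)) = √(-489*33 + (-199 + 2*(107/103)²)) = √(-16137 + (-199 + 2*(11449/10609))) = √(-16137 + (-199 + 22898/10609)) = √(-16137 - 2088293/10609) = √(-173285726/10609) = I*√173285726/103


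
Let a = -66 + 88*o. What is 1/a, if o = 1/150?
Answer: -75/4906 ≈ -0.015287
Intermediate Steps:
o = 1/150 ≈ 0.0066667
a = -4906/75 (a = -66 + 88*(1/150) = -66 + 44/75 = -4906/75 ≈ -65.413)
1/a = 1/(-4906/75) = -75/4906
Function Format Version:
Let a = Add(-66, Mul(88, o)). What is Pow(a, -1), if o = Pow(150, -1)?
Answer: Rational(-75, 4906) ≈ -0.015287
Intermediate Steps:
o = Rational(1, 150) ≈ 0.0066667
a = Rational(-4906, 75) (a = Add(-66, Mul(88, Rational(1, 150))) = Add(-66, Rational(44, 75)) = Rational(-4906, 75) ≈ -65.413)
Pow(a, -1) = Pow(Rational(-4906, 75), -1) = Rational(-75, 4906)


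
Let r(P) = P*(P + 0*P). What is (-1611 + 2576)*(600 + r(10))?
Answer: 675500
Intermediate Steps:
r(P) = P² (r(P) = P*(P + 0) = P*P = P²)
(-1611 + 2576)*(600 + r(10)) = (-1611 + 2576)*(600 + 10²) = 965*(600 + 100) = 965*700 = 675500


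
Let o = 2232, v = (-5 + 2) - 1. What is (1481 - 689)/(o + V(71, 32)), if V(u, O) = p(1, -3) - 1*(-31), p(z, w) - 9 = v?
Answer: 22/63 ≈ 0.34921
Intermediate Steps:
v = -4 (v = -3 - 1 = -4)
p(z, w) = 5 (p(z, w) = 9 - 4 = 5)
V(u, O) = 36 (V(u, O) = 5 - 1*(-31) = 5 + 31 = 36)
(1481 - 689)/(o + V(71, 32)) = (1481 - 689)/(2232 + 36) = 792/2268 = 792*(1/2268) = 22/63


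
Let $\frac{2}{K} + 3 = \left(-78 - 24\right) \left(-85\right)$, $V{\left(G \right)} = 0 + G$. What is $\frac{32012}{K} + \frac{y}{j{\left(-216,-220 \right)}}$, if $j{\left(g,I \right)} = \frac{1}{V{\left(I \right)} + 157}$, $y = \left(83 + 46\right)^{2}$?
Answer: $137675619$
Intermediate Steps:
$V{\left(G \right)} = G$
$y = 16641$ ($y = 129^{2} = 16641$)
$K = \frac{2}{8667}$ ($K = \frac{2}{-3 + \left(-78 - 24\right) \left(-85\right)} = \frac{2}{-3 - -8670} = \frac{2}{-3 + 8670} = \frac{2}{8667} \approx 0.00023076$)
$j{\left(g,I \right)} = \frac{1}{157 + I}$ ($j{\left(g,I \right)} = \frac{1}{I + 157} = \frac{1}{157 + I}$)
$\frac{32012}{K} + \frac{y}{j{\left(-216,-220 \right)}} = \frac{32012}{\frac{2}{8667}} + \frac{16641}{\frac{1}{157 - 220}} = 32012 \cdot \frac{8667}{2} + \frac{16641}{\frac{1}{-63}} = 138724002 + \frac{16641}{- \frac{1}{63}} = 138724002 + 16641 \left(-63\right) = 138724002 - 1048383 = 137675619$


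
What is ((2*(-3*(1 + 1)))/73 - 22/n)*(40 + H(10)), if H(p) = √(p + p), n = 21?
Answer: -74320/1533 - 3716*√5/1533 ≈ -53.900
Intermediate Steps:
H(p) = √2*√p (H(p) = √(2*p) = √2*√p)
((2*(-3*(1 + 1)))/73 - 22/n)*(40 + H(10)) = ((2*(-3*(1 + 1)))/73 - 22/21)*(40 + √2*√10) = ((2*(-3*2))*(1/73) - 22*1/21)*(40 + 2*√5) = ((2*(-6))*(1/73) - 22/21)*(40 + 2*√5) = (-12*1/73 - 22/21)*(40 + 2*√5) = (-12/73 - 22/21)*(40 + 2*√5) = -1858*(40 + 2*√5)/1533 = -74320/1533 - 3716*√5/1533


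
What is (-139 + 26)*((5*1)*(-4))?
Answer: 2260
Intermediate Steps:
(-139 + 26)*((5*1)*(-4)) = -565*(-4) = -113*(-20) = 2260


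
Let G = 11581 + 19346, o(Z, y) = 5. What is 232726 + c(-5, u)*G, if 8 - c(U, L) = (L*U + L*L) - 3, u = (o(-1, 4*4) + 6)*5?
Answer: -84476327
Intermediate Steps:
u = 55 (u = (5 + 6)*5 = 11*5 = 55)
c(U, L) = 11 - L**2 - L*U (c(U, L) = 8 - ((L*U + L*L) - 3) = 8 - ((L*U + L**2) - 3) = 8 - ((L**2 + L*U) - 3) = 8 - (-3 + L**2 + L*U) = 8 + (3 - L**2 - L*U) = 11 - L**2 - L*U)
G = 30927
232726 + c(-5, u)*G = 232726 + (11 - 1*55**2 - 1*55*(-5))*30927 = 232726 + (11 - 1*3025 + 275)*30927 = 232726 + (11 - 3025 + 275)*30927 = 232726 - 2739*30927 = 232726 - 84709053 = -84476327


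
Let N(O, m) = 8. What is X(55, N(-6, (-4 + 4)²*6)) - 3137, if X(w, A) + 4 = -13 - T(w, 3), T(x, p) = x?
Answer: -3209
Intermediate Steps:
X(w, A) = -17 - w (X(w, A) = -4 + (-13 - w) = -17 - w)
X(55, N(-6, (-4 + 4)²*6)) - 3137 = (-17 - 1*55) - 3137 = (-17 - 55) - 3137 = -72 - 3137 = -3209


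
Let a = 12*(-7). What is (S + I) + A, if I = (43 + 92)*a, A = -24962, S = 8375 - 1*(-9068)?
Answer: -18859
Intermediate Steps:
S = 17443 (S = 8375 + 9068 = 17443)
a = -84
I = -11340 (I = (43 + 92)*(-84) = 135*(-84) = -11340)
(S + I) + A = (17443 - 11340) - 24962 = 6103 - 24962 = -18859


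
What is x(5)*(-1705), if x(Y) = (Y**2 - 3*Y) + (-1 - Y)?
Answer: -6820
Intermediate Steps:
x(Y) = -1 + Y**2 - 4*Y
x(5)*(-1705) = (-1 + 5**2 - 4*5)*(-1705) = (-1 + 25 - 20)*(-1705) = 4*(-1705) = -6820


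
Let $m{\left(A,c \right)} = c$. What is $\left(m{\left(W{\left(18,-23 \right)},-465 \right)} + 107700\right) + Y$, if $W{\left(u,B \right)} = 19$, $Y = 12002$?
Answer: $119237$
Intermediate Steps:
$\left(m{\left(W{\left(18,-23 \right)},-465 \right)} + 107700\right) + Y = \left(-465 + 107700\right) + 12002 = 107235 + 12002 = 119237$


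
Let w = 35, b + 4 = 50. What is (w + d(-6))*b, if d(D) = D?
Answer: 1334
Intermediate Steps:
b = 46 (b = -4 + 50 = 46)
(w + d(-6))*b = (35 - 6)*46 = 29*46 = 1334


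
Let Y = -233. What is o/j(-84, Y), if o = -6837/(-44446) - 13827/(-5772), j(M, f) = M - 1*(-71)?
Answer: -109003001/555841676 ≈ -0.19610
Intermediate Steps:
j(M, f) = 71 + M (j(M, f) = M + 71 = 71 + M)
o = 109003001/42757052 (o = -6837*(-1/44446) - 13827*(-1/5772) = 6837/44446 + 4609/1924 = 109003001/42757052 ≈ 2.5494)
o/j(-84, Y) = 109003001/(42757052*(71 - 84)) = (109003001/42757052)/(-13) = (109003001/42757052)*(-1/13) = -109003001/555841676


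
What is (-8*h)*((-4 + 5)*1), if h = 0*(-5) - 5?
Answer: 40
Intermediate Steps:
h = -5 (h = 0 - 5 = -5)
(-8*h)*((-4 + 5)*1) = (-8*(-5))*((-4 + 5)*1) = 40*(1*1) = 40*1 = 40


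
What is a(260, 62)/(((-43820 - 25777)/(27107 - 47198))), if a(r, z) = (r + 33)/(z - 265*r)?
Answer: -53033/43161426 ≈ -0.0012287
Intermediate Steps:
a(r, z) = (33 + r)/(z - 265*r)
a(260, 62)/(((-43820 - 25777)/(27107 - 47198))) = ((33 + 260)/(62 - 265*260))/(((-43820 - 25777)/(27107 - 47198))) = (293/(62 - 68900))/((-69597/(-20091))) = (293/(-68838))/((-69597*(-1/20091))) = (-1/68838*293)/(627/181) = -293/68838*181/627 = -53033/43161426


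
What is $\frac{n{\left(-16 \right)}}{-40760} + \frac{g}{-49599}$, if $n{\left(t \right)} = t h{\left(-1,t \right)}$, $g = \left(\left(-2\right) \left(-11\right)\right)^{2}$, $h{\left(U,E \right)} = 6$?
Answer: $- \frac{170072}{22973355} \approx -0.007403$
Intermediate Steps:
$g = 484$ ($g = 22^{2} = 484$)
$n{\left(t \right)} = 6 t$ ($n{\left(t \right)} = t 6 = 6 t$)
$\frac{n{\left(-16 \right)}}{-40760} + \frac{g}{-49599} = \frac{6 \left(-16\right)}{-40760} + \frac{484}{-49599} = \left(-96\right) \left(- \frac{1}{40760}\right) + 484 \left(- \frac{1}{49599}\right) = \frac{12}{5095} - \frac{44}{4509} = - \frac{170072}{22973355}$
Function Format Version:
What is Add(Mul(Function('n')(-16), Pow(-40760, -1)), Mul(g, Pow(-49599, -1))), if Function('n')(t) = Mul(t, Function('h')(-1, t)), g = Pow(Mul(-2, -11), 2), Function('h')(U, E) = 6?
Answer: Rational(-170072, 22973355) ≈ -0.0074030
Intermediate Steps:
g = 484 (g = Pow(22, 2) = 484)
Function('n')(t) = Mul(6, t) (Function('n')(t) = Mul(t, 6) = Mul(6, t))
Add(Mul(Function('n')(-16), Pow(-40760, -1)), Mul(g, Pow(-49599, -1))) = Add(Mul(Mul(6, -16), Pow(-40760, -1)), Mul(484, Pow(-49599, -1))) = Add(Mul(-96, Rational(-1, 40760)), Mul(484, Rational(-1, 49599))) = Add(Rational(12, 5095), Rational(-44, 4509)) = Rational(-170072, 22973355)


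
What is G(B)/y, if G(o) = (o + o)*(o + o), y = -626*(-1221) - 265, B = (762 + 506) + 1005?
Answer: 20666116/764081 ≈ 27.047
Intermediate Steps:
B = 2273 (B = 1268 + 1005 = 2273)
y = 764081 (y = 764346 - 265 = 764081)
G(o) = 4*o**2 (G(o) = (2*o)*(2*o) = 4*o**2)
G(B)/y = (4*2273**2)/764081 = (4*5166529)*(1/764081) = 20666116*(1/764081) = 20666116/764081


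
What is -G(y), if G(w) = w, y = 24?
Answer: -24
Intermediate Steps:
-G(y) = -1*24 = -24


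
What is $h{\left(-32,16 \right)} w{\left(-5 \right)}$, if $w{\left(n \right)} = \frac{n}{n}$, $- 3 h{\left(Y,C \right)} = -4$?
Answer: $\frac{4}{3} \approx 1.3333$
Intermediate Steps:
$h{\left(Y,C \right)} = \frac{4}{3}$ ($h{\left(Y,C \right)} = \left(- \frac{1}{3}\right) \left(-4\right) = \frac{4}{3}$)
$w{\left(n \right)} = 1$
$h{\left(-32,16 \right)} w{\left(-5 \right)} = \frac{4}{3} \cdot 1 = \frac{4}{3}$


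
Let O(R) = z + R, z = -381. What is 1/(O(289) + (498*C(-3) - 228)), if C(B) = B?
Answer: -1/1814 ≈ -0.00055127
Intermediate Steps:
O(R) = -381 + R
1/(O(289) + (498*C(-3) - 228)) = 1/((-381 + 289) + (498*(-3) - 228)) = 1/(-92 + (-1494 - 228)) = 1/(-92 - 1722) = 1/(-1814) = -1/1814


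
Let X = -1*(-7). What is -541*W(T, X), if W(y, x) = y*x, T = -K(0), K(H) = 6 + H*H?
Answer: 22722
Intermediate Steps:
K(H) = 6 + H²
X = 7
T = -6 (T = -(6 + 0²) = -(6 + 0) = -1*6 = -6)
W(y, x) = x*y
-541*W(T, X) = -3787*(-6) = -541*(-42) = 22722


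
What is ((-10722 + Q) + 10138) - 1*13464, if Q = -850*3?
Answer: -16598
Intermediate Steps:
Q = -2550
((-10722 + Q) + 10138) - 1*13464 = ((-10722 - 2550) + 10138) - 1*13464 = (-13272 + 10138) - 13464 = -3134 - 13464 = -16598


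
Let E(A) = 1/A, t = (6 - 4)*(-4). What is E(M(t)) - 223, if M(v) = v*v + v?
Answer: -12487/56 ≈ -222.98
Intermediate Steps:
t = -8 (t = 2*(-4) = -8)
M(v) = v + v² (M(v) = v² + v = v + v²)
E(M(t)) - 223 = 1/(-8*(1 - 8)) - 223 = 1/(-8*(-7)) - 223 = 1/56 - 223 = -12487/56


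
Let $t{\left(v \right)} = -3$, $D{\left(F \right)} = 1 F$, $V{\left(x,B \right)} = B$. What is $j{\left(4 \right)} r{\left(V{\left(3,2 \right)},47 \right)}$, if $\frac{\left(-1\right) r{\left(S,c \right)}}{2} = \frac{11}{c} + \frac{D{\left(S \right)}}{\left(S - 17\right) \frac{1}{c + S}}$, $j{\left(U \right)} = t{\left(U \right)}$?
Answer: $- \frac{8882}{235} \approx -37.796$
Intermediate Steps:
$D{\left(F \right)} = F$
$j{\left(U \right)} = -3$
$r{\left(S,c \right)} = - \frac{22}{c} - \frac{2 S \left(S + c\right)}{-17 + S}$ ($r{\left(S,c \right)} = - 2 \left(\frac{11}{c} + \frac{S}{\left(S - 17\right) \frac{1}{c + S}}\right) = - 2 \left(\frac{11}{c} + \frac{S}{\left(-17 + S\right) \frac{1}{S + c}}\right) = - 2 \left(\frac{11}{c} + \frac{S}{\frac{1}{S + c} \left(-17 + S\right)}\right) = - 2 \left(\frac{11}{c} + S \frac{S + c}{-17 + S}\right) = - 2 \left(\frac{11}{c} + \frac{S \left(S + c\right)}{-17 + S}\right) = - \frac{22}{c} - \frac{2 S \left(S + c\right)}{-17 + S}$)
$j{\left(4 \right)} r{\left(V{\left(3,2 \right)},47 \right)} = - 3 \frac{2 \left(187 - 22 - 2 \cdot 47^{2} - 47 \cdot 2^{2}\right)}{47 \left(-17 + 2\right)} = - 3 \cdot 2 \cdot \frac{1}{47} \frac{1}{-15} \left(187 - 22 - 2 \cdot 2209 - 47 \cdot 4\right) = - 3 \cdot 2 \cdot \frac{1}{47} \left(- \frac{1}{15}\right) \left(187 - 22 - 4418 - 188\right) = - 3 \cdot 2 \cdot \frac{1}{47} \left(- \frac{1}{15}\right) \left(-4441\right) = \left(-3\right) \frac{8882}{705} = - \frac{8882}{235}$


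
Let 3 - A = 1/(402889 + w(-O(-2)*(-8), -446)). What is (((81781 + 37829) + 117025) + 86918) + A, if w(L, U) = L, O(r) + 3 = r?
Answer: 130344211043/402849 ≈ 3.2356e+5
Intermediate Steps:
O(r) = -3 + r
A = 1208546/402849 (A = 3 - 1/(402889 - (-3 - 2)*(-8)) = 3 - 1/(402889 - 1*(-5)*(-8)) = 3 - 1/(402889 + 5*(-8)) = 3 - 1/(402889 - 40) = 3 - 1/402849 = 1208546/402849 ≈ 3.0000)
(((81781 + 37829) + 117025) + 86918) + A = (((81781 + 37829) + 117025) + 86918) + 1208546/402849 = ((119610 + 117025) + 86918) + 1208546/402849 = (236635 + 86918) + 1208546/402849 = 323553 + 1208546/402849 = 130344211043/402849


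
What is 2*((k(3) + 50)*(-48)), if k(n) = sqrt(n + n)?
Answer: -4800 - 96*sqrt(6) ≈ -5035.1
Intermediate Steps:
k(n) = sqrt(2)*sqrt(n) (k(n) = sqrt(2*n) = sqrt(2)*sqrt(n))
2*((k(3) + 50)*(-48)) = 2*((sqrt(2)*sqrt(3) + 50)*(-48)) = 2*((sqrt(6) + 50)*(-48)) = 2*((50 + sqrt(6))*(-48)) = 2*(-2400 - 48*sqrt(6)) = -4800 - 96*sqrt(6)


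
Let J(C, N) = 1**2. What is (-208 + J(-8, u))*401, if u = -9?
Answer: -83007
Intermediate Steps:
J(C, N) = 1
(-208 + J(-8, u))*401 = (-208 + 1)*401 = -207*401 = -83007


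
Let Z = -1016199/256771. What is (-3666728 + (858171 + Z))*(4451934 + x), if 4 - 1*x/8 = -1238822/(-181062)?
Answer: -41521745648086920214724/3320819343 ≈ -1.2503e+13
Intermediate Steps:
x = -2058296/90531 (x = 32 - (-9910576)/(-181062) = 32 - (-9910576)*(-1)/181062 = 32 - 8*619411/90531 = 32 - 4955288/90531 = -2058296/90531 ≈ -22.736)
Z = -1016199/256771 (Z = -1016199*1/256771 = -1016199/256771 ≈ -3.9576)
(-3666728 + (858171 + Z))*(4451934 + x) = (-3666728 + (858171 - 1016199/256771))*(4451934 - 2058296/90531) = (-3666728 + 220352409642/256771)*(403035978658/90531) = -721157005646/256771*403035978658/90531 = -41521745648086920214724/3320819343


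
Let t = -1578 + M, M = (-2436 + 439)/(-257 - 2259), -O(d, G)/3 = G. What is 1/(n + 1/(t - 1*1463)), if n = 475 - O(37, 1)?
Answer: 7649159/3656295486 ≈ 0.0020921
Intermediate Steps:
O(d, G) = -3*G
M = 1997/2516 (M = -1997/(-2516) = -1997*(-1/2516) = 1997/2516 ≈ 0.79372)
n = 478 (n = 475 - (-3) = 475 - 1*(-3) = 475 + 3 = 478)
t = -3968251/2516 (t = -1578 + 1997/2516 = -3968251/2516 ≈ -1577.2)
1/(n + 1/(t - 1*1463)) = 1/(478 + 1/(-3968251/2516 - 1*1463)) = 1/(478 + 1/(-3968251/2516 - 1463)) = 1/(478 + 1/(-7649159/2516)) = 1/(478 - 2516/7649159) = 1/(3656295486/7649159) = 7649159/3656295486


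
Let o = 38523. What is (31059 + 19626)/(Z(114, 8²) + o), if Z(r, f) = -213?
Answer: 3379/2554 ≈ 1.3230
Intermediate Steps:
(31059 + 19626)/(Z(114, 8²) + o) = (31059 + 19626)/(-213 + 38523) = 50685/38310 = 50685*(1/38310) = 3379/2554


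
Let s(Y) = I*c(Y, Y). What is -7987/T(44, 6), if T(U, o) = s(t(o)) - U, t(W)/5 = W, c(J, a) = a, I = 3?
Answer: -7987/46 ≈ -173.63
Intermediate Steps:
t(W) = 5*W
s(Y) = 3*Y
T(U, o) = -U + 15*o (T(U, o) = 3*(5*o) - U = 15*o - U = -U + 15*o)
-7987/T(44, 6) = -7987/(-1*44 + 15*6) = -7987/(-44 + 90) = -7987/46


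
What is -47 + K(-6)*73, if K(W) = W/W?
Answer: 26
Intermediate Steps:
K(W) = 1
-47 + K(-6)*73 = -47 + 1*73 = -47 + 73 = 26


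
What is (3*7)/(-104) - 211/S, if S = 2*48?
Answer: -2995/1248 ≈ -2.3998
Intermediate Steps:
S = 96
(3*7)/(-104) - 211/S = (3*7)/(-104) - 211/96 = 21*(-1/104) - 211*1/96 = -21/104 - 211/96 = -2995/1248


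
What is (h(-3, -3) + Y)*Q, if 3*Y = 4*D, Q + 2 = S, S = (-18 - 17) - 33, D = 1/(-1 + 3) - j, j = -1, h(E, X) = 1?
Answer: -210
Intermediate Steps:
D = 3/2 (D = 1/(-1 + 3) - 1*(-1) = 1/2 + 1 = ½ + 1 = 3/2 ≈ 1.5000)
S = -68 (S = -35 - 33 = -68)
Q = -70 (Q = -2 - 68 = -70)
Y = 2 (Y = (4*(3/2))/3 = (⅓)*6 = 2)
(h(-3, -3) + Y)*Q = (1 + 2)*(-70) = 3*(-70) = -210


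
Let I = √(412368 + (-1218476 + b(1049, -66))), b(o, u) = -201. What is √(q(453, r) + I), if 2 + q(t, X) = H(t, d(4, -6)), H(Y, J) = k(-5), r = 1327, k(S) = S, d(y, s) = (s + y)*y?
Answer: √(-7 + I*√806309) ≈ 21.107 + 21.272*I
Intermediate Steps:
d(y, s) = y*(s + y)
H(Y, J) = -5
q(t, X) = -7 (q(t, X) = -2 - 5 = -7)
I = I*√806309 (I = √(412368 + (-1218476 - 201)) = √(412368 - 1218677) = √(-806309) = I*√806309 ≈ 897.95*I)
√(q(453, r) + I) = √(-7 + I*√806309)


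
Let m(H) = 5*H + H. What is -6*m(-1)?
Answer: 36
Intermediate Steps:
m(H) = 6*H
-6*m(-1) = -36*(-1) = -6*(-6) = 36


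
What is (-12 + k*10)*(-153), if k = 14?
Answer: -19584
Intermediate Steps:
(-12 + k*10)*(-153) = (-12 + 14*10)*(-153) = (-12 + 140)*(-153) = 128*(-153) = -19584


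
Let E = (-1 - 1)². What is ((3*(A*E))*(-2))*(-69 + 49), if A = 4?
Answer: 1920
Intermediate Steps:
E = 4 (E = (-2)² = 4)
((3*(A*E))*(-2))*(-69 + 49) = ((3*(4*4))*(-2))*(-69 + 49) = ((3*16)*(-2))*(-20) = (48*(-2))*(-20) = -96*(-20) = 1920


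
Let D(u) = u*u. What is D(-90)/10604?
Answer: 2025/2651 ≈ 0.76386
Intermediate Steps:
D(u) = u**2
D(-90)/10604 = (-90)**2/10604 = 8100*(1/10604) = 2025/2651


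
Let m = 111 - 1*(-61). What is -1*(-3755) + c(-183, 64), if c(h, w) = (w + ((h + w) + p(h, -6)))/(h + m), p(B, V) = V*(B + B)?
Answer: 39164/11 ≈ 3560.4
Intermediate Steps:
m = 172 (m = 111 + 61 = 172)
p(B, V) = 2*B*V (p(B, V) = V*(2*B) = 2*B*V)
c(h, w) = (-11*h + 2*w)/(172 + h) (c(h, w) = (w + ((h + w) + 2*h*(-6)))/(h + 172) = (w + ((h + w) - 12*h))/(172 + h) = (w + (w - 11*h))/(172 + h) = (-11*h + 2*w)/(172 + h))
-1*(-3755) + c(-183, 64) = -1*(-3755) + (-11*(-183) + 2*64)/(172 - 183) = 3755 + (2013 + 128)/(-11) = 3755 - 1/11*2141 = 3755 - 2141/11 = 39164/11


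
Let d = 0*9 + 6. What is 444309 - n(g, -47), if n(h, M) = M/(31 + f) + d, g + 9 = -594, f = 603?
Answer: 281688149/634 ≈ 4.4430e+5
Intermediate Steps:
g = -603 (g = -9 - 594 = -603)
d = 6 (d = 0 + 6 = 6)
n(h, M) = 6 + M/634 (n(h, M) = M/(31 + 603) + 6 = M/634 + 6 = 6 + M/634)
444309 - n(g, -47) = 444309 - (6 + (1/634)*(-47)) = 444309 - (6 - 47/634) = 444309 - 1*3757/634 = 444309 - 3757/634 = 281688149/634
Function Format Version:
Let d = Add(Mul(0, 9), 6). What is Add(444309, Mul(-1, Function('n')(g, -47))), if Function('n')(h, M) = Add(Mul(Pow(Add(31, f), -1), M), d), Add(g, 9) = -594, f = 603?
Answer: Rational(281688149, 634) ≈ 4.4430e+5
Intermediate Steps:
g = -603 (g = Add(-9, -594) = -603)
d = 6 (d = Add(0, 6) = 6)
Function('n')(h, M) = Add(6, Mul(Rational(1, 634), M)) (Function('n')(h, M) = Add(Mul(Pow(Add(31, 603), -1), M), 6) = Add(Mul(Pow(634, -1), M), 6) = Add(Mul(Rational(1, 634), M), 6) = Add(6, Mul(Rational(1, 634), M)))
Add(444309, Mul(-1, Function('n')(g, -47))) = Add(444309, Mul(-1, Add(6, Mul(Rational(1, 634), -47)))) = Add(444309, Mul(-1, Add(6, Rational(-47, 634)))) = Add(444309, Mul(-1, Rational(3757, 634))) = Add(444309, Rational(-3757, 634)) = Rational(281688149, 634)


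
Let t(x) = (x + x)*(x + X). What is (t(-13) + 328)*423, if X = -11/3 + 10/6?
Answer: 303714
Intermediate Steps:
X = -2 (X = -11*1/3 + 10*(1/6) = -11/3 + 5/3 = -2)
t(x) = 2*x*(-2 + x) (t(x) = (x + x)*(x - 2) = (2*x)*(-2 + x) = 2*x*(-2 + x))
(t(-13) + 328)*423 = (2*(-13)*(-2 - 13) + 328)*423 = (2*(-13)*(-15) + 328)*423 = (390 + 328)*423 = 718*423 = 303714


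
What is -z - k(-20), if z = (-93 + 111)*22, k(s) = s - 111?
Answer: -265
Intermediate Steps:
k(s) = -111 + s
z = 396 (z = 18*22 = 396)
-z - k(-20) = -1*396 - (-111 - 20) = -396 - 1*(-131) = -396 + 131 = -265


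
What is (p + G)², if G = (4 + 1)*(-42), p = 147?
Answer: 3969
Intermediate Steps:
G = -210 (G = 5*(-42) = -210)
(p + G)² = (147 - 210)² = (-63)² = 3969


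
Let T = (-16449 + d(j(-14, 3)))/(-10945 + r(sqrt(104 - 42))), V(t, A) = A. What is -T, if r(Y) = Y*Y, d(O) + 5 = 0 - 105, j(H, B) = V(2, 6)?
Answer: -16559/10883 ≈ -1.5215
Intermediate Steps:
j(H, B) = 6
d(O) = -110 (d(O) = -5 + (0 - 105) = -5 - 105 = -110)
r(Y) = Y**2
T = 16559/10883 (T = (-16449 - 110)/(-10945 + (sqrt(104 - 42))**2) = -16559/(-10945 + (sqrt(62))**2) = -16559/(-10945 + 62) = -16559/(-10883) = -16559*(-1/10883) = 16559/10883 ≈ 1.5215)
-T = -1*16559/10883 = -16559/10883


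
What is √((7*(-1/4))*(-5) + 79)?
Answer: 3*√39/2 ≈ 9.3675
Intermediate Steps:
√((7*(-1/4))*(-5) + 79) = √((7*(-1*¼))*(-5) + 79) = √((7*(-¼))*(-5) + 79) = √(-7/4*(-5) + 79) = √(35/4 + 79) = √(351/4) = 3*√39/2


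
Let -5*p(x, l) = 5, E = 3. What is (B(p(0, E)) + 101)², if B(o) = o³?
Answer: 10000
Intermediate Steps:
p(x, l) = -1 (p(x, l) = -⅕*5 = -1)
(B(p(0, E)) + 101)² = ((-1)³ + 101)² = (-1 + 101)² = 100² = 10000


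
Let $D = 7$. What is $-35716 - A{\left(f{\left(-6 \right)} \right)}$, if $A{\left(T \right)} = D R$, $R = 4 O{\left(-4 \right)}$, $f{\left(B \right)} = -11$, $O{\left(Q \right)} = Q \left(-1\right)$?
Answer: $-35828$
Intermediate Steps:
$O{\left(Q \right)} = - Q$
$R = 16$ ($R = 4 \left(\left(-1\right) \left(-4\right)\right) = 4 \cdot 4 = 16$)
$A{\left(T \right)} = 112$ ($A{\left(T \right)} = 7 \cdot 16 = 112$)
$-35716 - A{\left(f{\left(-6 \right)} \right)} = -35716 - 112 = -35828$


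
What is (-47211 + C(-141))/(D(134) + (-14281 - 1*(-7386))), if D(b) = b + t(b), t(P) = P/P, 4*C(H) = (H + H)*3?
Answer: 18969/2704 ≈ 7.0152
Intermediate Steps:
C(H) = 3*H/2 (C(H) = ((H + H)*3)/4 = ((2*H)*3)/4 = (6*H)/4 = 3*H/2)
t(P) = 1
D(b) = 1 + b (D(b) = b + 1 = 1 + b)
(-47211 + C(-141))/(D(134) + (-14281 - 1*(-7386))) = (-47211 + (3/2)*(-141))/((1 + 134) + (-14281 - 1*(-7386))) = (-47211 - 423/2)/(135 + (-14281 + 7386)) = -94845/(2*(135 - 6895)) = -94845/2/(-6760) = -94845/2*(-1/6760) = 18969/2704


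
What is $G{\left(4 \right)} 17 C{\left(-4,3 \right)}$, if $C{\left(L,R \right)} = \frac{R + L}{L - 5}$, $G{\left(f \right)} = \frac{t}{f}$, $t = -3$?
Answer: $- \frac{17}{12} \approx -1.4167$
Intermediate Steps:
$G{\left(f \right)} = - \frac{3}{f}$
$C{\left(L,R \right)} = \frac{L + R}{-5 + L}$
$G{\left(4 \right)} 17 C{\left(-4,3 \right)} = - \frac{3}{4} \cdot 17 \frac{-4 + 3}{-5 - 4} = \left(-3\right) \frac{1}{4} \cdot 17 \frac{1}{-9} \left(-1\right) = \left(- \frac{3}{4}\right) 17 \left(\left(- \frac{1}{9}\right) \left(-1\right)\right) = \left(- \frac{51}{4}\right) \frac{1}{9} = - \frac{17}{12}$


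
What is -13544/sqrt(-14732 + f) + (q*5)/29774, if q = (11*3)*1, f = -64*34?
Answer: 165/29774 + 6772*I*sqrt(4227)/4227 ≈ 0.0055417 + 104.16*I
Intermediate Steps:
f = -2176
q = 33 (q = 33*1 = 33)
-13544/sqrt(-14732 + f) + (q*5)/29774 = -13544/sqrt(-14732 - 2176) + (33*5)/29774 = -13544*(-I*sqrt(4227)/8454) + 165*(1/29774) = -13544*(-I*sqrt(4227)/8454) + 165/29774 = -(-6772)*I*sqrt(4227)/4227 + 165/29774 = 6772*I*sqrt(4227)/4227 + 165/29774 = 165/29774 + 6772*I*sqrt(4227)/4227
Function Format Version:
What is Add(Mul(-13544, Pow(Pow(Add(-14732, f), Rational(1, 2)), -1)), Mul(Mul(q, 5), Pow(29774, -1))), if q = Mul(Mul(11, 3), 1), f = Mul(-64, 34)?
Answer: Add(Rational(165, 29774), Mul(Rational(6772, 4227), I, Pow(4227, Rational(1, 2)))) ≈ Add(0.0055417, Mul(104.16, I))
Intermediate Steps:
f = -2176
q = 33 (q = Mul(33, 1) = 33)
Add(Mul(-13544, Pow(Pow(Add(-14732, f), Rational(1, 2)), -1)), Mul(Mul(q, 5), Pow(29774, -1))) = Add(Mul(-13544, Pow(Pow(Add(-14732, -2176), Rational(1, 2)), -1)), Mul(Mul(33, 5), Pow(29774, -1))) = Add(Mul(-13544, Pow(Pow(-16908, Rational(1, 2)), -1)), Mul(165, Rational(1, 29774))) = Add(Mul(-13544, Pow(Mul(2, I, Pow(4227, Rational(1, 2))), -1)), Rational(165, 29774)) = Add(Mul(-13544, Mul(Rational(-1, 8454), I, Pow(4227, Rational(1, 2)))), Rational(165, 29774)) = Add(Mul(Rational(6772, 4227), I, Pow(4227, Rational(1, 2))), Rational(165, 29774)) = Add(Rational(165, 29774), Mul(Rational(6772, 4227), I, Pow(4227, Rational(1, 2))))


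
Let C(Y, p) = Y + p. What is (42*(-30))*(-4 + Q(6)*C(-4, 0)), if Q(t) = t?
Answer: 35280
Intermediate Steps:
(42*(-30))*(-4 + Q(6)*C(-4, 0)) = (42*(-30))*(-4 + 6*(-4 + 0)) = -1260*(-4 + 6*(-4)) = -1260*(-4 - 24) = -1260*(-28) = 35280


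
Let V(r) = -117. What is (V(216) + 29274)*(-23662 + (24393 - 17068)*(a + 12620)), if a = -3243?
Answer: 2002003096491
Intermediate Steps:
(V(216) + 29274)*(-23662 + (24393 - 17068)*(a + 12620)) = (-117 + 29274)*(-23662 + (24393 - 17068)*(-3243 + 12620)) = 29157*(-23662 + 7325*9377) = 29157*(-23662 + 68686525) = 29157*68662863 = 2002003096491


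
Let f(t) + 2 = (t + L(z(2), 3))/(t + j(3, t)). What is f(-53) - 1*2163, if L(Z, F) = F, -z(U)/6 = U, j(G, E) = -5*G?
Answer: -73585/34 ≈ -2164.3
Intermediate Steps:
z(U) = -6*U
f(t) = -2 + (3 + t)/(-15 + t) (f(t) = -2 + (t + 3)/(t - 5*3) = -2 + (3 + t)/(t - 15) = -2 + (3 + t)/(-15 + t))
f(-53) - 1*2163 = (33 - 1*(-53))/(-15 - 53) - 1*2163 = (33 + 53)/(-68) - 2163 = -1/68*86 - 2163 = -43/34 - 2163 = -73585/34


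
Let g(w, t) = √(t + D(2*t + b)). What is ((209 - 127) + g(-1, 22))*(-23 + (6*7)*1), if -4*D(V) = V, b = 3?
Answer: 1558 + 19*√41/2 ≈ 1618.8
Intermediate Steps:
D(V) = -V/4
g(w, t) = √(-¾ + t/2) (g(w, t) = √(t - (2*t + 3)/4) = √(t - (3 + 2*t)/4) = √(t + (-¾ - t/2)) = √(-¾ + t/2))
((209 - 127) + g(-1, 22))*(-23 + (6*7)*1) = ((209 - 127) + √(-3 + 2*22)/2)*(-23 + (6*7)*1) = (82 + √(-3 + 44)/2)*(-23 + 42*1) = (82 + √41/2)*(-23 + 42) = (82 + √41/2)*19 = 1558 + 19*√41/2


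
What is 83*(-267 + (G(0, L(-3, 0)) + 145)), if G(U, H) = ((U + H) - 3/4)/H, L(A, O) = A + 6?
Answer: -40255/4 ≈ -10064.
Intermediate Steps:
L(A, O) = 6 + A
G(U, H) = (-3/4 + H + U)/H (G(U, H) = ((H + U) - 3*1/4)/H = ((H + U) - 3/4)/H = (-3/4 + H + U)/H)
83*(-267 + (G(0, L(-3, 0)) + 145)) = 83*(-267 + ((-3/4 + (6 - 3) + 0)/(6 - 3) + 145)) = 83*(-267 + ((-3/4 + 3 + 0)/3 + 145)) = 83*(-267 + ((1/3)*(9/4) + 145)) = 83*(-267 + (3/4 + 145)) = 83*(-267 + 583/4) = 83*(-485/4) = -40255/4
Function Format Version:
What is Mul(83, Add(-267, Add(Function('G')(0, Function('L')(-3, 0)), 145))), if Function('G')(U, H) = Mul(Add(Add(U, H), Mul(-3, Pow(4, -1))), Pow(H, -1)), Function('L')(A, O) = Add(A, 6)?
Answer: Rational(-40255, 4) ≈ -10064.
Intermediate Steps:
Function('L')(A, O) = Add(6, A)
Function('G')(U, H) = Mul(Pow(H, -1), Add(Rational(-3, 4), H, U)) (Function('G')(U, H) = Mul(Add(Add(H, U), Mul(-3, Rational(1, 4))), Pow(H, -1)) = Mul(Add(Add(H, U), Rational(-3, 4)), Pow(H, -1)) = Mul(Add(Rational(-3, 4), H, U), Pow(H, -1)) = Mul(Pow(H, -1), Add(Rational(-3, 4), H, U)))
Mul(83, Add(-267, Add(Function('G')(0, Function('L')(-3, 0)), 145))) = Mul(83, Add(-267, Add(Mul(Pow(Add(6, -3), -1), Add(Rational(-3, 4), Add(6, -3), 0)), 145))) = Mul(83, Add(-267, Add(Mul(Pow(3, -1), Add(Rational(-3, 4), 3, 0)), 145))) = Mul(83, Add(-267, Add(Mul(Rational(1, 3), Rational(9, 4)), 145))) = Mul(83, Add(-267, Add(Rational(3, 4), 145))) = Mul(83, Add(-267, Rational(583, 4))) = Mul(83, Rational(-485, 4)) = Rational(-40255, 4)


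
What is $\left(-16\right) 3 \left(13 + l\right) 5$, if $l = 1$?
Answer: $-3360$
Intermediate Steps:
$\left(-16\right) 3 \left(13 + l\right) 5 = \left(-16\right) 3 \left(13 + 1\right) 5 = \left(-48\right) 14 \cdot 5 = \left(-672\right) 5 = -3360$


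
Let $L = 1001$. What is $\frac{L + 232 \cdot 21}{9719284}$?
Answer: $\frac{5873}{9719284} \approx 0.00060426$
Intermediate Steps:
$\frac{L + 232 \cdot 21}{9719284} = \frac{1001 + 232 \cdot 21}{9719284} = \left(1001 + 4872\right) \frac{1}{9719284} = 5873 \cdot \frac{1}{9719284} = \frac{5873}{9719284}$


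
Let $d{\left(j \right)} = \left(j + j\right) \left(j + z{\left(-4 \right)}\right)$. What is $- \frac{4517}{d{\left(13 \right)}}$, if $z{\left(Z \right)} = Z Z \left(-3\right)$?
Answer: $\frac{4517}{910} \approx 4.9637$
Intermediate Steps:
$z{\left(Z \right)} = - 3 Z^{2}$ ($z{\left(Z \right)} = Z^{2} \left(-3\right) = - 3 Z^{2}$)
$d{\left(j \right)} = 2 j \left(-48 + j\right)$ ($d{\left(j \right)} = \left(j + j\right) \left(j - 3 \left(-4\right)^{2}\right) = 2 j \left(j - 48\right) = 2 j \left(-48 + j\right)$)
$- \frac{4517}{d{\left(13 \right)}} = - \frac{4517}{2 \cdot 13 \left(-48 + 13\right)} = - \frac{4517}{2 \cdot 13 \left(-35\right)} = - \frac{4517}{-910} = \left(-4517\right) \left(- \frac{1}{910}\right) = \frac{4517}{910}$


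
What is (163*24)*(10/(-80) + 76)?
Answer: 296823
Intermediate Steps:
(163*24)*(10/(-80) + 76) = 3912*(10*(-1/80) + 76) = 3912*(-⅛ + 76) = 3912*(607/8) = 296823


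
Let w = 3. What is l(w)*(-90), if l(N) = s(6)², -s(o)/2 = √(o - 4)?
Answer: -720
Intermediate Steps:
s(o) = -2*√(-4 + o) (s(o) = -2*√(o - 4) = -2*√(-4 + o))
l(N) = 8 (l(N) = (-2*√(-4 + 6))² = (-2*√2)² = 8)
l(w)*(-90) = 8*(-90) = -720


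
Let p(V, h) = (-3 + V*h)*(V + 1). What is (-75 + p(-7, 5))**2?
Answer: 23409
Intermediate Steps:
p(V, h) = (1 + V)*(-3 + V*h) (p(V, h) = (-3 + V*h)*(1 + V) = (1 + V)*(-3 + V*h))
(-75 + p(-7, 5))**2 = (-75 + (-3 - 3*(-7) - 7*5 + 5*(-7)**2))**2 = (-75 + (-3 + 21 - 35 + 5*49))**2 = (-75 + (-3 + 21 - 35 + 245))**2 = (-75 + 228)**2 = 153**2 = 23409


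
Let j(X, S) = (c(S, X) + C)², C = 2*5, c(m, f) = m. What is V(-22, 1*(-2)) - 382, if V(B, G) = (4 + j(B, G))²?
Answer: 4242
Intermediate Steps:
C = 10
j(X, S) = (10 + S)² (j(X, S) = (S + 10)² = (10 + S)²)
V(B, G) = (4 + (10 + G)²)²
V(-22, 1*(-2)) - 382 = (4 + (10 + 1*(-2))²)² - 382 = (4 + (10 - 2)²)² - 382 = (4 + 8²)² - 382 = (4 + 64)² - 382 = 68² - 382 = 4624 - 382 = 4242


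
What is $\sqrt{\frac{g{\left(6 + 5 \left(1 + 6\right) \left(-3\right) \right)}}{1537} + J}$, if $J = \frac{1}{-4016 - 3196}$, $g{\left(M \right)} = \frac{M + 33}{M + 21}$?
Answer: $\frac{\sqrt{2138163872793}}{72051486} \approx 0.020294$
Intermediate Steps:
$g{\left(M \right)} = \frac{33 + M}{21 + M}$
$J = - \frac{1}{7212}$ ($J = \frac{1}{-7212} = - \frac{1}{7212} \approx -0.00013866$)
$\sqrt{\frac{g{\left(6 + 5 \left(1 + 6\right) \left(-3\right) \right)}}{1537} + J} = \sqrt{\frac{\frac{1}{21 + \left(6 + 5 \left(1 + 6\right) \left(-3\right)\right)} \left(33 + \left(6 + 5 \left(1 + 6\right) \left(-3\right)\right)\right)}{1537} - \frac{1}{7212}} = \sqrt{\frac{33 + \left(6 + 5 \cdot 7 \left(-3\right)\right)}{21 + \left(6 + 5 \cdot 7 \left(-3\right)\right)} \frac{1}{1537} - \frac{1}{7212}} = \sqrt{\frac{33 + \left(6 + 35 \left(-3\right)\right)}{21 + \left(6 + 35 \left(-3\right)\right)} \frac{1}{1537} - \frac{1}{7212}} = \sqrt{\frac{33 + \left(6 - 105\right)}{21 + \left(6 - 105\right)} \frac{1}{1537} - \frac{1}{7212}} = \sqrt{\frac{33 - 99}{21 - 99} \cdot \frac{1}{1537} - \frac{1}{7212}} = \sqrt{\frac{1}{-78} \left(-66\right) \frac{1}{1537} - \frac{1}{7212}} = \sqrt{\left(- \frac{1}{78}\right) \left(-66\right) \frac{1}{1537} - \frac{1}{7212}} = \sqrt{\frac{11}{13} \cdot \frac{1}{1537} - \frac{1}{7212}} = \sqrt{\frac{11}{19981} - \frac{1}{7212}} = \sqrt{\frac{59351}{144102972}} = \frac{\sqrt{2138163872793}}{72051486}$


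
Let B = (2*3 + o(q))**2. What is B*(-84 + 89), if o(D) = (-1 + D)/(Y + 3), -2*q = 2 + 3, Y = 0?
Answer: 4205/36 ≈ 116.81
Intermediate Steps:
q = -5/2 (q = -(2 + 3)/2 = -1/2*5 = -5/2 ≈ -2.5000)
o(D) = -1/3 + D/3 (o(D) = (-1 + D)/(0 + 3) = (-1 + D)/3 = (-1 + D)*(1/3) = -1/3 + D/3)
B = 841/36 (B = (2*3 + (-1/3 + (1/3)*(-5/2)))**2 = (6 + (-1/3 - 5/6))**2 = (6 - 7/6)**2 = (29/6)**2 = 841/36 ≈ 23.361)
B*(-84 + 89) = 841*(-84 + 89)/36 = (841/36)*5 = 4205/36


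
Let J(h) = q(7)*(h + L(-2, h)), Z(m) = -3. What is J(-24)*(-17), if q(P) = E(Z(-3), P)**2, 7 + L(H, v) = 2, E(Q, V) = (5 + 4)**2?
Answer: 3234573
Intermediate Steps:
E(Q, V) = 81 (E(Q, V) = 9**2 = 81)
L(H, v) = -5 (L(H, v) = -7 + 2 = -5)
q(P) = 6561 (q(P) = 81**2 = 6561)
J(h) = -32805 + 6561*h (J(h) = 6561*(h - 5) = 6561*(-5 + h) = -32805 + 6561*h)
J(-24)*(-17) = (-32805 + 6561*(-24))*(-17) = (-32805 - 157464)*(-17) = -190269*(-17) = 3234573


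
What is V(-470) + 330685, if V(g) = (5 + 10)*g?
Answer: 323635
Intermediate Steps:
V(g) = 15*g
V(-470) + 330685 = 15*(-470) + 330685 = -7050 + 330685 = 323635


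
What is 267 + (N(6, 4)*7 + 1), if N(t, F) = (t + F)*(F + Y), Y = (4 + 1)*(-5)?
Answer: -1202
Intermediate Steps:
Y = -25 (Y = 5*(-5) = -25)
N(t, F) = (-25 + F)*(F + t) (N(t, F) = (t + F)*(F - 25) = (F + t)*(-25 + F) = (-25 + F)*(F + t))
267 + (N(6, 4)*7 + 1) = 267 + ((4² - 25*4 - 25*6 + 4*6)*7 + 1) = 267 + ((16 - 100 - 150 + 24)*7 + 1) = 267 + (-210*7 + 1) = 267 + (-1470 + 1) = 267 - 1469 = -1202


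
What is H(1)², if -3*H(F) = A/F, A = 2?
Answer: 4/9 ≈ 0.44444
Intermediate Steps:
H(F) = -2/(3*F)
H(1)² = (-⅔/1)² = (-⅔*1)² = (-⅔)² = 4/9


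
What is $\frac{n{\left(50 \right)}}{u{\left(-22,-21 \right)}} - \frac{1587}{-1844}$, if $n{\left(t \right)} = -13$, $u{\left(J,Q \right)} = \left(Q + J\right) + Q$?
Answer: $\frac{31385}{29504} \approx 1.0638$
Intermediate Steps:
$u{\left(J,Q \right)} = J + 2 Q$ ($u{\left(J,Q \right)} = \left(J + Q\right) + Q = J + 2 Q$)
$\frac{n{\left(50 \right)}}{u{\left(-22,-21 \right)}} - \frac{1587}{-1844} = - \frac{13}{-22 + 2 \left(-21\right)} - \frac{1587}{-1844} = - \frac{13}{-22 - 42} - - \frac{1587}{1844} = - \frac{13}{-64} + \frac{1587}{1844} = \left(-13\right) \left(- \frac{1}{64}\right) + \frac{1587}{1844} = \frac{13}{64} + \frac{1587}{1844} = \frac{31385}{29504}$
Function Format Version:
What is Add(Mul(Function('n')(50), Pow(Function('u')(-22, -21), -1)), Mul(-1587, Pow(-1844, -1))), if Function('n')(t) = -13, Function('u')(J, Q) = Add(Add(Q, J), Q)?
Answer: Rational(31385, 29504) ≈ 1.0638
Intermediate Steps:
Function('u')(J, Q) = Add(J, Mul(2, Q)) (Function('u')(J, Q) = Add(Add(J, Q), Q) = Add(J, Mul(2, Q)))
Add(Mul(Function('n')(50), Pow(Function('u')(-22, -21), -1)), Mul(-1587, Pow(-1844, -1))) = Add(Mul(-13, Pow(Add(-22, Mul(2, -21)), -1)), Mul(-1587, Pow(-1844, -1))) = Add(Mul(-13, Pow(Add(-22, -42), -1)), Mul(-1587, Rational(-1, 1844))) = Add(Mul(-13, Pow(-64, -1)), Rational(1587, 1844)) = Add(Mul(-13, Rational(-1, 64)), Rational(1587, 1844)) = Add(Rational(13, 64), Rational(1587, 1844)) = Rational(31385, 29504)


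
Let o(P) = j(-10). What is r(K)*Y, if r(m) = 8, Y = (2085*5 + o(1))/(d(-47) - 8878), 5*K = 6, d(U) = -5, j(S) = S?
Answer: -83320/8883 ≈ -9.3797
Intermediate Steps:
K = 6/5 (K = (1/5)*6 = 6/5 ≈ 1.2000)
o(P) = -10
Y = -10415/8883 (Y = (2085*5 - 10)/(-5 - 8878) = (10425 - 10)/(-8883) = 10415*(-1/8883) = -10415/8883 ≈ -1.1725)
r(K)*Y = 8*(-10415/8883) = -83320/8883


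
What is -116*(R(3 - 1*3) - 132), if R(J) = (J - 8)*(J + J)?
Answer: 15312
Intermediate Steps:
R(J) = 2*J*(-8 + J) (R(J) = (-8 + J)*(2*J) = 2*J*(-8 + J))
-116*(R(3 - 1*3) - 132) = -116*(2*(3 - 1*3)*(-8 + (3 - 1*3)) - 132) = -116*(2*(3 - 3)*(-8 + (3 - 3)) - 132) = -116*(2*0*(-8 + 0) - 132) = -116*(2*0*(-8) - 132) = -116*(0 - 132) = -116*(-132) = 15312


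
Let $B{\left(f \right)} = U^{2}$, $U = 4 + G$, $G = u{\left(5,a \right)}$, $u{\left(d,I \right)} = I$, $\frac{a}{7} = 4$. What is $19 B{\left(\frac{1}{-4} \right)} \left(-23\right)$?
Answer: $-447488$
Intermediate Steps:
$a = 28$ ($a = 7 \cdot 4 = 28$)
$G = 28$
$U = 32$ ($U = 4 + 28 = 32$)
$B{\left(f \right)} = 1024$ ($B{\left(f \right)} = 32^{2} = 1024$)
$19 B{\left(\frac{1}{-4} \right)} \left(-23\right) = 19 \cdot 1024 \left(-23\right) = 19456 \left(-23\right) = -447488$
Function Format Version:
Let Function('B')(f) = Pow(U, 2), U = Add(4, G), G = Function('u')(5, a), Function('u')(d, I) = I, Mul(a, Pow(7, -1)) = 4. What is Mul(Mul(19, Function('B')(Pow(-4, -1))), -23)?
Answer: -447488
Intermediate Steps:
a = 28 (a = Mul(7, 4) = 28)
G = 28
U = 32 (U = Add(4, 28) = 32)
Function('B')(f) = 1024 (Function('B')(f) = Pow(32, 2) = 1024)
Mul(Mul(19, Function('B')(Pow(-4, -1))), -23) = Mul(Mul(19, 1024), -23) = Mul(19456, -23) = -447488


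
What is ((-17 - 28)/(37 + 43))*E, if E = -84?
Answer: 189/4 ≈ 47.250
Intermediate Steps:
((-17 - 28)/(37 + 43))*E = ((-17 - 28)/(37 + 43))*(-84) = -45/80*(-84) = -45*1/80*(-84) = -9/16*(-84) = 189/4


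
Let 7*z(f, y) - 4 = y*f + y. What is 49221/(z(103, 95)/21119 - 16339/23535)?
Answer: -24464592466965/311831921 ≈ -78454.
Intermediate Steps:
z(f, y) = 4/7 + y/7 + f*y/7 (z(f, y) = 4/7 + (y*f + y)/7 = 4/7 + (f*y + y)/7 = 4/7 + (y + f*y)/7 = 4/7 + (y/7 + f*y/7) = 4/7 + y/7 + f*y/7)
49221/(z(103, 95)/21119 - 16339/23535) = 49221/((4/7 + (⅐)*95 + (⅐)*103*95)/21119 - 16339/23535) = 49221/((4/7 + 95/7 + 9785/7)*(1/21119) - 16339*1/23535) = 49221/(1412*(1/21119) - 16339/23535) = 49221/(1412/21119 - 16339/23535) = 49221/(-311831921/497035665) = 49221*(-497035665/311831921) = -24464592466965/311831921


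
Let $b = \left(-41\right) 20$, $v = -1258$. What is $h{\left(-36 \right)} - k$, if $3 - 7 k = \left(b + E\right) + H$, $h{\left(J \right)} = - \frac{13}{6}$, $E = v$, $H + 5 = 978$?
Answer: $- \frac{6739}{42} \approx -160.45$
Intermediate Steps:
$H = 973$ ($H = -5 + 978 = 973$)
$E = -1258$
$b = -820$
$h{\left(J \right)} = - \frac{13}{6}$ ($h{\left(J \right)} = \left(-13\right) \frac{1}{6} = - \frac{13}{6}$)
$k = \frac{1108}{7}$ ($k = \frac{3}{7} - \frac{\left(-820 - 1258\right) + 973}{7} = \frac{3}{7} - \frac{-2078 + 973}{7} = \frac{3}{7} - - \frac{1105}{7} = \frac{3}{7} + \frac{1105}{7} = \frac{1108}{7} \approx 158.29$)
$h{\left(-36 \right)} - k = - \frac{13}{6} - \frac{1108}{7} = - \frac{6739}{42}$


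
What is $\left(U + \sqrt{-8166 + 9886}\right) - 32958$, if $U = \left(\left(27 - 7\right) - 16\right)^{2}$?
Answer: $-32942 + 2 \sqrt{430} \approx -32901.0$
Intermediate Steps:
$U = 16$ ($U = \left(20 - 16\right)^{2} = 4^{2} = 16$)
$\left(U + \sqrt{-8166 + 9886}\right) - 32958 = \left(16 + \sqrt{-8166 + 9886}\right) - 32958 = \left(16 + \sqrt{1720}\right) - 32958 = \left(16 + 2 \sqrt{430}\right) - 32958 = -32942 + 2 \sqrt{430}$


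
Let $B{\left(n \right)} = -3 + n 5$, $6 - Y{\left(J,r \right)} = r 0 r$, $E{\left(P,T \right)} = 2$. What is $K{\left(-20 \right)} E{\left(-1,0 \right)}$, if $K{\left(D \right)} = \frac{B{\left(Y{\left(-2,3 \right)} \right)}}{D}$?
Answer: $- \frac{27}{10} \approx -2.7$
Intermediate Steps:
$Y{\left(J,r \right)} = 6$ ($Y{\left(J,r \right)} = 6 - r 0 r = 6 - r 0 = 6 - 0 = 6 + 0 = 6$)
$B{\left(n \right)} = -3 + 5 n$
$K{\left(D \right)} = \frac{27}{D}$ ($K{\left(D \right)} = \frac{-3 + 5 \cdot 6}{D} = \frac{-3 + 30}{D} = \frac{27}{D}$)
$K{\left(-20 \right)} E{\left(-1,0 \right)} = \frac{27}{-20} \cdot 2 = 27 \left(- \frac{1}{20}\right) 2 = \left(- \frac{27}{20}\right) 2 = - \frac{27}{10}$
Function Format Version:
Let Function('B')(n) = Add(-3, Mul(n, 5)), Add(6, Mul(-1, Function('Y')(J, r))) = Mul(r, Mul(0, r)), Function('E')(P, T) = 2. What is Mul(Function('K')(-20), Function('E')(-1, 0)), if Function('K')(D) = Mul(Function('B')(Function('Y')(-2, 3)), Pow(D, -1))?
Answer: Rational(-27, 10) ≈ -2.7000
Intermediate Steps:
Function('Y')(J, r) = 6 (Function('Y')(J, r) = Add(6, Mul(-1, Mul(r, Mul(0, r)))) = Add(6, Mul(-1, Mul(r, 0))) = Add(6, Mul(-1, 0)) = Add(6, 0) = 6)
Function('B')(n) = Add(-3, Mul(5, n))
Function('K')(D) = Mul(27, Pow(D, -1)) (Function('K')(D) = Mul(Add(-3, Mul(5, 6)), Pow(D, -1)) = Mul(Add(-3, 30), Pow(D, -1)) = Mul(27, Pow(D, -1)))
Mul(Function('K')(-20), Function('E')(-1, 0)) = Mul(Mul(27, Pow(-20, -1)), 2) = Mul(Mul(27, Rational(-1, 20)), 2) = Mul(Rational(-27, 20), 2) = Rational(-27, 10)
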